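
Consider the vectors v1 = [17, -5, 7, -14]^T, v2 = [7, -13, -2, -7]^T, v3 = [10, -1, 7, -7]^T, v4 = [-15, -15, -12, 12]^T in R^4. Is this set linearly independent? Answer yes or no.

yes

Form the matrix with these vectors as rows and row reduce.
R2 ← R2 − (7/17)·R1: [0, -186/17, -83/17, -21/17]
R3 ← R3 − (10/17)·R1: [0, 33/17, 49/17, 21/17]
R4 ← R4 + (15/17)·R1: [0, -330/17, -99/17, -6/17]
R3 ← R3 + (11/62)·R2: [0, 0, 125/62, 63/62]
R4 ← R4 − (55/31)·R2: [0, 0, 88/31, 57/31]
R4 ← R4 − (176/125)·R3: [0, 0, 0, 51/125]
4 nonzero rows, so the 4 vectors span a space of dimension 4.
Since 4 = 4, the vectors are linearly independent.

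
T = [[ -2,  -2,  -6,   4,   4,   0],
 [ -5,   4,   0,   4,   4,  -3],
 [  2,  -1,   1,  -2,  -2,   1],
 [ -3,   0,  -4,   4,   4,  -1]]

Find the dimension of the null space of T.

4

Row reduce to echelon form.
R2 ← R2 − (5/2)·R1: [0, 9, 15, -6, -6, -3]
R3 ← R3 + R1: [0, -3, -5, 2, 2, 1]
R4 ← R4 − (3/2)·R1: [0, 3, 5, -2, -2, -1]
R3 ← R3 + (1/3)·R2: [0, 0, 0, 0, 0, 0]
R4 ← R4 − (1/3)·R2: [0, 0, 0, 0, 0, 0]
2 nonzero rows, so rank(T) = 2.
T has 6 columns; by rank–nullity, nullity = 6 − 2 = 4.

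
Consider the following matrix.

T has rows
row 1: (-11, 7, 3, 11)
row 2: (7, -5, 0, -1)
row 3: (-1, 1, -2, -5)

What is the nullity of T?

Row reduce to echelon form.
R2 ← R2 + (7/11)·R1: [0, -6/11, 21/11, 6]
R3 ← R3 − (1/11)·R1: [0, 4/11, -25/11, -6]
R3 ← R3 + (2/3)·R2: [0, 0, -1, -2]
3 nonzero rows, so rank(T) = 3.
T has 4 columns; by rank–nullity, nullity = 4 − 3 = 1.

1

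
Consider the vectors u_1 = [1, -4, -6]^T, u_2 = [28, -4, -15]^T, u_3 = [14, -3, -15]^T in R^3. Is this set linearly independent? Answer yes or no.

Form the matrix with these vectors as rows and row reduce.
R2 ← R2 − (28)·R1: [0, 108, 153]
R3 ← R3 − (14)·R1: [0, 53, 69]
R3 ← R3 − (53/108)·R2: [0, 0, -73/12]
3 nonzero rows, so the 3 vectors span a space of dimension 3.
Since 3 = 3, the vectors are linearly independent.

yes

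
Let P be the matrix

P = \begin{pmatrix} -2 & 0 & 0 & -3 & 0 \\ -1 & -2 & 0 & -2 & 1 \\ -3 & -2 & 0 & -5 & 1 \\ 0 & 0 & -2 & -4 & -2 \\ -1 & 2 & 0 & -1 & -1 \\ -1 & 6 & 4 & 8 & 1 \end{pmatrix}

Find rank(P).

3

Row reduce to echelon form.
R2 ← R2 − (1/2)·R1: [0, -2, 0, -1/2, 1]
R3 ← R3 − (3/2)·R1: [0, -2, 0, -1/2, 1]
R5 ← R5 − (1/2)·R1: [0, 2, 0, 1/2, -1]
R6 ← R6 − (1/2)·R1: [0, 6, 4, 19/2, 1]
R3 ← R3 − R2: [0, 0, 0, 0, 0]
R5 ← R5 + R2: [0, 0, 0, 0, 0]
R6 ← R6 + (3)·R2: [0, 0, 4, 8, 4]
Swap R3 ↔ R4
R6 ← R6 + (2)·R3: [0, 0, 0, 0, 0]
Echelon form has 3 nonzero rows, so rank(P) = 3.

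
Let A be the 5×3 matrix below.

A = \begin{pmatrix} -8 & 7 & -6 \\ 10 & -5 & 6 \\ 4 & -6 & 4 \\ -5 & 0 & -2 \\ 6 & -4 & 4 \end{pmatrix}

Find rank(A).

2

Row reduce to echelon form.
R2 ← R2 + (5/4)·R1: [0, 15/4, -3/2]
R3 ← R3 + (1/2)·R1: [0, -5/2, 1]
R4 ← R4 − (5/8)·R1: [0, -35/8, 7/4]
R5 ← R5 + (3/4)·R1: [0, 5/4, -1/2]
R3 ← R3 + (2/3)·R2: [0, 0, 0]
R4 ← R4 + (7/6)·R2: [0, 0, 0]
R5 ← R5 − (1/3)·R2: [0, 0, 0]
Echelon form has 2 nonzero rows, so rank(A) = 2.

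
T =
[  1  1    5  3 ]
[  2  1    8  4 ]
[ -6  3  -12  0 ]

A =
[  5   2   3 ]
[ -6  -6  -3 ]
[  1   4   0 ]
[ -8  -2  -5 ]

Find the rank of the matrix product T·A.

First compute TA:
[[-20,  10, -15],
 [-20,  22, -17],
 [-60, -78, -27]]
Now row reduce the product.
R2 ← R2 − R1: [0, 12, -2]
R3 ← R3 − (3)·R1: [0, -108, 18]
R3 ← R3 + (9)·R2: [0, 0, 0]
2 nonzero rows, so rank(TA) = 2.

2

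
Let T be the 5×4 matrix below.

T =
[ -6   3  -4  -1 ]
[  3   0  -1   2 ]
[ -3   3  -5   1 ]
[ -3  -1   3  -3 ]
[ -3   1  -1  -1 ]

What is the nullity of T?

Row reduce to echelon form.
R2 ← R2 + (1/2)·R1: [0, 3/2, -3, 3/2]
R3 ← R3 − (1/2)·R1: [0, 3/2, -3, 3/2]
R4 ← R4 − (1/2)·R1: [0, -5/2, 5, -5/2]
R5 ← R5 − (1/2)·R1: [0, -1/2, 1, -1/2]
R3 ← R3 − R2: [0, 0, 0, 0]
R4 ← R4 + (5/3)·R2: [0, 0, 0, 0]
R5 ← R5 + (1/3)·R2: [0, 0, 0, 0]
2 nonzero rows, so rank(T) = 2.
T has 4 columns; by rank–nullity, nullity = 4 − 2 = 2.

2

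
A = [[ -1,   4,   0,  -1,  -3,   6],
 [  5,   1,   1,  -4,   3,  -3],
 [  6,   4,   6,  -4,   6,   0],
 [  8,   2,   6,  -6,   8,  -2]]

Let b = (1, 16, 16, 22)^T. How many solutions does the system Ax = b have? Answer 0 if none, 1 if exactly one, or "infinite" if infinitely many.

Row reduce the augmented matrix [A | b].
R2 ← R2 + (5)·R1: [0, 21, 1, -9, -12, 27, 21]
R3 ← R3 + (6)·R1: [0, 28, 6, -10, -12, 36, 22]
R4 ← R4 + (8)·R1: [0, 34, 6, -14, -16, 46, 30]
R3 ← R3 − (4/3)·R2: [0, 0, 14/3, 2, 4, 0, -6]
R4 ← R4 − (34/21)·R2: [0, 0, 92/21, 4/7, 24/7, 16/7, -4]
R4 ← R4 − (46/49)·R3: [0, 0, 0, -64/49, -16/49, 16/7, 80/49]
The echelon form has 4 nonzero rows, and every pivot lies in the first 6 columns, so rank(A) = rank([A|b]) = 4.
The system is consistent.
rank = 4 < 6 unknowns, so there are infinitely many solutions.

infinite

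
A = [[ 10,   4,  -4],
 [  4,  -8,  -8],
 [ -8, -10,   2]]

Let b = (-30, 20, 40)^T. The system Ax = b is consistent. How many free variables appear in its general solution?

0

Row reduce the augmented matrix [A | b].
R2 ← R2 − (2/5)·R1: [0, -48/5, -32/5, 32]
R3 ← R3 + (4/5)·R1: [0, -34/5, -6/5, 16]
R3 ← R3 − (17/24)·R2: [0, 0, 10/3, -20/3]
The echelon form has 3 nonzero rows, and every pivot lies in the first 3 columns, so rank(A) = rank([A|b]) = 3.
The system is consistent.
Free variables = (unknowns) − (rank) = 3 − 3 = 0.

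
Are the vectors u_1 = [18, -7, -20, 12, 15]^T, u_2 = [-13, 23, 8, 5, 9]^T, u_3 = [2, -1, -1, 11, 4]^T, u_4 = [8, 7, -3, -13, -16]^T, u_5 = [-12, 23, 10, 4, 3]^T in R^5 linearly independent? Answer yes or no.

yes

Form the matrix with these vectors as rows and row reduce.
R2 ← R2 + (13/18)·R1: [0, 323/18, -58/9, 41/3, 119/6]
R3 ← R3 − (1/9)·R1: [0, -2/9, 11/9, 29/3, 7/3]
R4 ← R4 − (4/9)·R1: [0, 91/9, 53/9, -55/3, -68/3]
R5 ← R5 + (2/3)·R1: [0, 55/3, -10/3, 12, 13]
R3 ← R3 + (4/323)·R2: [0, 0, 369/323, 3177/323, 49/19]
R4 ← R4 − (182/323)·R2: [0, 0, 3075/323, -8409/323, -643/19]
R5 ← R5 − (330/323)·R2: [0, 0, 1050/323, -634/323, -138/19]
R4 ← R4 − (25/3)·R3: [0, 0, 0, -108, -166/3]
R5 ← R5 − (350/123)·R3: [0, 0, 0, -1228/41, -1796/123]
R5 ← R5 − (307/1107)·R4: [0, 0, 0, 0, 2470/3321]
5 nonzero rows, so the 5 vectors span a space of dimension 5.
Since 5 = 5, the vectors are linearly independent.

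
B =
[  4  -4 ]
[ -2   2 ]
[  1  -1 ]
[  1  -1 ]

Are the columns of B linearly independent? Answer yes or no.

no

Row reduce B to echelon form.
R2 ← R2 + (1/2)·R1: [0, 0]
R3 ← R3 − (1/4)·R1: [0, 0]
R4 ← R4 − (1/4)·R1: [0, 0]
1 pivot among 2 columns.
Only 1 < 2 pivot columns, so the columns are linearly dependent.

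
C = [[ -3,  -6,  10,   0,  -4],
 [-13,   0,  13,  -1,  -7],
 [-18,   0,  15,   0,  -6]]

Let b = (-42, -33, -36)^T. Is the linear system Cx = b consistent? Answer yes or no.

yes

Row reduce the augmented matrix [C | b].
R2 ← R2 − (13/3)·R1: [0, 26, -91/3, -1, 31/3, 149]
R3 ← R3 − (6)·R1: [0, 36, -45, 0, 18, 216]
R3 ← R3 − (18/13)·R2: [0, 0, -3, 18/13, 48/13, 126/13]
The echelon form has 3 nonzero rows, and every pivot lies in the first 5 columns, so rank(C) = rank([C|b]) = 3.
The system is consistent.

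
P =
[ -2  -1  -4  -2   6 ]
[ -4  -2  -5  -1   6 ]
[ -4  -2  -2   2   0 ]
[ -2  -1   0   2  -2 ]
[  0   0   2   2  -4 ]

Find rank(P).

Row reduce to echelon form.
R2 ← R2 − (2)·R1: [0, 0, 3, 3, -6]
R3 ← R3 − (2)·R1: [0, 0, 6, 6, -12]
R4 ← R4 − R1: [0, 0, 4, 4, -8]
R3 ← R3 − (2)·R2: [0, 0, 0, 0, 0]
R4 ← R4 − (4/3)·R2: [0, 0, 0, 0, 0]
R5 ← R5 − (2/3)·R2: [0, 0, 0, 0, 0]
Echelon form has 2 nonzero rows, so rank(P) = 2.

2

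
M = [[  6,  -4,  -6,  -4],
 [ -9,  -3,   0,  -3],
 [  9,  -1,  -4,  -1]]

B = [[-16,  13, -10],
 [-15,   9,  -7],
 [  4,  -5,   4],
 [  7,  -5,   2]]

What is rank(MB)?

2

First compute MB:
[[-88,  92, -64],
 [168, -129, 105],
 [-152, 133, -101]]
Now row reduce the product.
R2 ← R2 + (21/11)·R1: [0, 513/11, -189/11]
R3 ← R3 − (19/11)·R1: [0, -285/11, 105/11]
R3 ← R3 + (5/9)·R2: [0, 0, 0]
2 nonzero rows, so rank(MB) = 2.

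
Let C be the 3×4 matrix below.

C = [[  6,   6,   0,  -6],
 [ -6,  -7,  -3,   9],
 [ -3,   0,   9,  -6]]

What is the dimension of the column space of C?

2

Row reduce to echelon form.
R2 ← R2 + R1: [0, -1, -3, 3]
R3 ← R3 + (1/2)·R1: [0, 3, 9, -9]
R3 ← R3 + (3)·R2: [0, 0, 0, 0]
Echelon form has 2 nonzero rows, so rank(C) = 2.
The column space has dimension equal to the rank: 2.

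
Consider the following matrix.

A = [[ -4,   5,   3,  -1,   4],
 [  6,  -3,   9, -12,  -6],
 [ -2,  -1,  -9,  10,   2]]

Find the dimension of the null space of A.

3

Row reduce to echelon form.
R2 ← R2 + (3/2)·R1: [0, 9/2, 27/2, -27/2, 0]
R3 ← R3 − (1/2)·R1: [0, -7/2, -21/2, 21/2, 0]
R3 ← R3 + (7/9)·R2: [0, 0, 0, 0, 0]
2 nonzero rows, so rank(A) = 2.
A has 5 columns; by rank–nullity, nullity = 5 − 2 = 3.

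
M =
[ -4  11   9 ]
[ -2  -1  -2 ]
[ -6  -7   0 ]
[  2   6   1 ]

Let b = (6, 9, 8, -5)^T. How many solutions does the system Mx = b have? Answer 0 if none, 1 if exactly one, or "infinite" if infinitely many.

0

Row reduce the augmented matrix [M | b].
R2 ← R2 − (1/2)·R1: [0, -13/2, -13/2, 6]
R3 ← R3 − (3/2)·R1: [0, -47/2, -27/2, -1]
R4 ← R4 + (1/2)·R1: [0, 23/2, 11/2, -2]
R3 ← R3 − (47/13)·R2: [0, 0, 10, -295/13]
R4 ← R4 + (23/13)·R2: [0, 0, -6, 112/13]
R4 ← R4 + (3/5)·R3: [0, 0, 0, -5]
The echelon form has 4 nonzero rows; the last pivot sits in the augmented column, so rank(M) = 3 but rank([M|b]) = 4.
Since the ranks differ, the system is inconsistent.
It has no solutions.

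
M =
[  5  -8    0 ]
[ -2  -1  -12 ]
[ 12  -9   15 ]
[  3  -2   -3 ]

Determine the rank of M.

Row reduce to echelon form.
R2 ← R2 + (2/5)·R1: [0, -21/5, -12]
R3 ← R3 − (12/5)·R1: [0, 51/5, 15]
R4 ← R4 − (3/5)·R1: [0, 14/5, -3]
R3 ← R3 + (17/7)·R2: [0, 0, -99/7]
R4 ← R4 + (2/3)·R2: [0, 0, -11]
R4 ← R4 − (7/9)·R3: [0, 0, 0]
Echelon form has 3 nonzero rows, so rank(M) = 3.

3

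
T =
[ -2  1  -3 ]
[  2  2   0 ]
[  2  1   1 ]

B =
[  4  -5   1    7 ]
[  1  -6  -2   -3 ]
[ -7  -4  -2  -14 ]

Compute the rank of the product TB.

2

First compute TB:
[[ 14,  16,   2,  25],
 [ 10, -22,  -2,   8],
 [  2, -20,  -2,  -3]]
Now row reduce the product.
R2 ← R2 − (5/7)·R1: [0, -234/7, -24/7, -69/7]
R3 ← R3 − (1/7)·R1: [0, -156/7, -16/7, -46/7]
R3 ← R3 − (2/3)·R2: [0, 0, 0, 0]
2 nonzero rows, so rank(TB) = 2.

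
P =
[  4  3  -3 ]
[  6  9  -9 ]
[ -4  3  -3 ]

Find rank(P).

Row reduce to echelon form.
R2 ← R2 − (3/2)·R1: [0, 9/2, -9/2]
R3 ← R3 + R1: [0, 6, -6]
R3 ← R3 − (4/3)·R2: [0, 0, 0]
Echelon form has 2 nonzero rows, so rank(P) = 2.

2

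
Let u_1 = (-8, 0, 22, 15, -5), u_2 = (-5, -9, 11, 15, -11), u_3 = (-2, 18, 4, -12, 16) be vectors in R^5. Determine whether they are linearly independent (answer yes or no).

yes

Form the matrix with these vectors as rows and row reduce.
R2 ← R2 − (5/8)·R1: [0, -9, -11/4, 45/8, -63/8]
R3 ← R3 − (1/4)·R1: [0, 18, -3/2, -63/4, 69/4]
R3 ← R3 + (2)·R2: [0, 0, -7, -9/2, 3/2]
3 nonzero rows, so the 3 vectors span a space of dimension 3.
Since 3 = 3, the vectors are linearly independent.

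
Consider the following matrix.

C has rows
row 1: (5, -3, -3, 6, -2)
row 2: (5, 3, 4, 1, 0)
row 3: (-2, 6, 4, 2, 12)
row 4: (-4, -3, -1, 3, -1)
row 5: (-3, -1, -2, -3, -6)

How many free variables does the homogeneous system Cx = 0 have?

Row reduce to echelon form.
R2 ← R2 − R1: [0, 6, 7, -5, 2]
R3 ← R3 + (2/5)·R1: [0, 24/5, 14/5, 22/5, 56/5]
R4 ← R4 + (4/5)·R1: [0, -27/5, -17/5, 39/5, -13/5]
R5 ← R5 + (3/5)·R1: [0, -14/5, -19/5, 3/5, -36/5]
R3 ← R3 − (4/5)·R2: [0, 0, -14/5, 42/5, 48/5]
R4 ← R4 + (9/10)·R2: [0, 0, 29/10, 33/10, -4/5]
R5 ← R5 + (7/15)·R2: [0, 0, -8/15, -26/15, -94/15]
R4 ← R4 + (29/28)·R3: [0, 0, 0, 12, 64/7]
R5 ← R5 − (4/21)·R3: [0, 0, 0, -10/3, -170/21]
R5 ← R5 + (5/18)·R4: [0, 0, 0, 0, -50/9]
5 nonzero rows, so rank(C) = 5.
C has 5 columns; by rank–nullity, nullity = 5 − 5 = 0.

0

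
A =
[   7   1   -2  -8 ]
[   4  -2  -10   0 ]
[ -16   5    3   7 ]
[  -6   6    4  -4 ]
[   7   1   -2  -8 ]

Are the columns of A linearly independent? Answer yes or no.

no

Row reduce A to echelon form.
R2 ← R2 − (4/7)·R1: [0, -18/7, -62/7, 32/7]
R3 ← R3 + (16/7)·R1: [0, 51/7, -11/7, -79/7]
R4 ← R4 + (6/7)·R1: [0, 48/7, 16/7, -76/7]
R5 ← R5 − R1: [0, 0, 0, 0]
R3 ← R3 + (17/6)·R2: [0, 0, -80/3, 5/3]
R4 ← R4 + (8/3)·R2: [0, 0, -64/3, 4/3]
R4 ← R4 − (4/5)·R3: [0, 0, 0, 0]
3 pivots among 4 columns.
Only 3 < 4 pivot columns, so the columns are linearly dependent.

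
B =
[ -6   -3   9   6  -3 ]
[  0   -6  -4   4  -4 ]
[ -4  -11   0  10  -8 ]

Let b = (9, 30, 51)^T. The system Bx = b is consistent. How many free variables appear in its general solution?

3

Row reduce the augmented matrix [B | b].
R3 ← R3 − (2/3)·R1: [0, -9, -6, 6, -6, 45]
R3 ← R3 − (3/2)·R2: [0, 0, 0, 0, 0, 0]
The echelon form has 2 nonzero rows, and every pivot lies in the first 5 columns, so rank(B) = rank([B|b]) = 2.
The system is consistent.
Free variables = (unknowns) − (rank) = 5 − 2 = 3.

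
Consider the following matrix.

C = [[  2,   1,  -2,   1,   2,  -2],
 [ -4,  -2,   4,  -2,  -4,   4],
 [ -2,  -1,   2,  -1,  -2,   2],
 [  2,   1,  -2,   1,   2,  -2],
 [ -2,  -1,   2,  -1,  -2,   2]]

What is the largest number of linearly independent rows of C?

1

Row reduce to echelon form.
R2 ← R2 + (2)·R1: [0, 0, 0, 0, 0, 0]
R3 ← R3 + R1: [0, 0, 0, 0, 0, 0]
R4 ← R4 − R1: [0, 0, 0, 0, 0, 0]
R5 ← R5 + R1: [0, 0, 0, 0, 0, 0]
Echelon form has 1 nonzero row, so rank(C) = 1.
The rank gives the maximum number of linearly independent rows: 1.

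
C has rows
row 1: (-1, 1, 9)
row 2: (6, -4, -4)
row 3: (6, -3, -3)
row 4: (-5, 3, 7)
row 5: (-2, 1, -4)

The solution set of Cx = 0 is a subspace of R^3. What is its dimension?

Row reduce to echelon form.
R2 ← R2 + (6)·R1: [0, 2, 50]
R3 ← R3 + (6)·R1: [0, 3, 51]
R4 ← R4 − (5)·R1: [0, -2, -38]
R5 ← R5 − (2)·R1: [0, -1, -22]
R3 ← R3 − (3/2)·R2: [0, 0, -24]
R4 ← R4 + R2: [0, 0, 12]
R5 ← R5 + (1/2)·R2: [0, 0, 3]
R4 ← R4 + (1/2)·R3: [0, 0, 0]
R5 ← R5 + (1/8)·R3: [0, 0, 0]
3 nonzero rows, so rank(C) = 3.
C has 3 columns; by rank–nullity, nullity = 3 − 3 = 0.

0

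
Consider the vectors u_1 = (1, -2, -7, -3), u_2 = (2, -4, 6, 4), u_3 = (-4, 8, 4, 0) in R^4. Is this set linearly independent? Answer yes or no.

Form the matrix with these vectors as rows and row reduce.
R2 ← R2 − (2)·R1: [0, 0, 20, 10]
R3 ← R3 + (4)·R1: [0, 0, -24, -12]
R3 ← R3 + (6/5)·R2: [0, 0, 0, 0]
2 nonzero rows, so the 3 vectors span a space of dimension 2.
Since 2 < 3, the vectors are linearly dependent.

no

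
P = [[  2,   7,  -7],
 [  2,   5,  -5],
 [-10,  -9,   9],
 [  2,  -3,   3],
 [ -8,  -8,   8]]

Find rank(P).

2

Row reduce to echelon form.
R2 ← R2 − R1: [0, -2, 2]
R3 ← R3 + (5)·R1: [0, 26, -26]
R4 ← R4 − R1: [0, -10, 10]
R5 ← R5 + (4)·R1: [0, 20, -20]
R3 ← R3 + (13)·R2: [0, 0, 0]
R4 ← R4 − (5)·R2: [0, 0, 0]
R5 ← R5 + (10)·R2: [0, 0, 0]
Echelon form has 2 nonzero rows, so rank(P) = 2.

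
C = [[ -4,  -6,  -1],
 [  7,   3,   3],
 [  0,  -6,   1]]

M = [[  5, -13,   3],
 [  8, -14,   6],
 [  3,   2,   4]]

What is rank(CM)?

2

First compute CM:
[[-71, 134, -52],
 [ 68, -127,  51],
 [-45,  86, -32]]
Now row reduce the product.
R2 ← R2 + (68/71)·R1: [0, 95/71, 85/71]
R3 ← R3 − (45/71)·R1: [0, 76/71, 68/71]
R3 ← R3 − (4/5)·R2: [0, 0, 0]
2 nonzero rows, so rank(CM) = 2.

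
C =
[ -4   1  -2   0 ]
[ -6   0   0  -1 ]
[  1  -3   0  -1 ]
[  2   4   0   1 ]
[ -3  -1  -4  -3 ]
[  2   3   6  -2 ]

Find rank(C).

4

Row reduce to echelon form.
R2 ← R2 − (3/2)·R1: [0, -3/2, 3, -1]
R3 ← R3 + (1/4)·R1: [0, -11/4, -1/2, -1]
R4 ← R4 + (1/2)·R1: [0, 9/2, -1, 1]
R5 ← R5 − (3/4)·R1: [0, -7/4, -5/2, -3]
R6 ← R6 + (1/2)·R1: [0, 7/2, 5, -2]
R3 ← R3 − (11/6)·R2: [0, 0, -6, 5/6]
R4 ← R4 + (3)·R2: [0, 0, 8, -2]
R5 ← R5 − (7/6)·R2: [0, 0, -6, -11/6]
R6 ← R6 + (7/3)·R2: [0, 0, 12, -13/3]
R4 ← R4 + (4/3)·R3: [0, 0, 0, -8/9]
R5 ← R5 − R3: [0, 0, 0, -8/3]
R6 ← R6 + (2)·R3: [0, 0, 0, -8/3]
R5 ← R5 − (3)·R4: [0, 0, 0, 0]
R6 ← R6 − (3)·R4: [0, 0, 0, 0]
Echelon form has 4 nonzero rows, so rank(C) = 4.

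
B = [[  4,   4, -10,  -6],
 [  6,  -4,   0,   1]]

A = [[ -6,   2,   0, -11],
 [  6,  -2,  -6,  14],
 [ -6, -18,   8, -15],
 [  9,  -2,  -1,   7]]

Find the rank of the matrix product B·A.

2

First compute BA:
[[  6, 192, -98, 120],
 [-51,  18,  23, -115]]
Now row reduce the product.
R2 ← R2 + (17/2)·R1: [0, 1650, -810, 905]
2 nonzero rows, so rank(BA) = 2.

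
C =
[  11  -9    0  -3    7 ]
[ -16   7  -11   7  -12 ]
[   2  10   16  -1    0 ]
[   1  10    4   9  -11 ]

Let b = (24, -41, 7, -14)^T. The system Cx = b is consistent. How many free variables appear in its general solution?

Row reduce the augmented matrix [C | b].
R2 ← R2 + (16/11)·R1: [0, -67/11, -11, 29/11, -20/11, -67/11]
R3 ← R3 − (2/11)·R1: [0, 128/11, 16, -5/11, -14/11, 29/11]
R4 ← R4 − (1/11)·R1: [0, 119/11, 4, 102/11, -128/11, -178/11]
R3 ← R3 + (128/67)·R2: [0, 0, -336/67, 307/67, -318/67, -9]
R4 ← R4 + (119/67)·R2: [0, 0, -1041/67, 935/67, -996/67, -27]
R4 ← R4 − (347/112)·R3: [0, 0, 0, -27/112, -9/56, 99/112]
The echelon form has 4 nonzero rows, and every pivot lies in the first 5 columns, so rank(C) = rank([C|b]) = 4.
The system is consistent.
Free variables = (unknowns) − (rank) = 5 − 4 = 1.

1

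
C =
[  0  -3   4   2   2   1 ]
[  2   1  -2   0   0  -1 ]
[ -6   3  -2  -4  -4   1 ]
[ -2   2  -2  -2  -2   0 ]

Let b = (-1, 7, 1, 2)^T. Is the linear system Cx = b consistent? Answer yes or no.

no

Row reduce the augmented matrix [C | b].
Swap R1 ↔ R2
R3 ← R3 + (3)·R1: [0, 6, -8, -4, -4, -2, 22]
R4 ← R4 + R1: [0, 3, -4, -2, -2, -1, 9]
R3 ← R3 + (2)·R2: [0, 0, 0, 0, 0, 0, 20]
R4 ← R4 + R2: [0, 0, 0, 0, 0, 0, 8]
R4 ← R4 − (2/5)·R3: [0, 0, 0, 0, 0, 0, 0]
The echelon form has 3 nonzero rows; the last pivot sits in the augmented column, so rank(C) = 2 but rank([C|b]) = 3.
Since the ranks differ, the system is inconsistent.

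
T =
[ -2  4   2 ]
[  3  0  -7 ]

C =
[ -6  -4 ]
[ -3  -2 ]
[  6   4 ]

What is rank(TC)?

1

First compute TC:
[[ 12,   8],
 [-60, -40]]
Now row reduce the product.
R2 ← R2 + (5)·R1: [0, 0]
1 nonzero row, so rank(TC) = 1.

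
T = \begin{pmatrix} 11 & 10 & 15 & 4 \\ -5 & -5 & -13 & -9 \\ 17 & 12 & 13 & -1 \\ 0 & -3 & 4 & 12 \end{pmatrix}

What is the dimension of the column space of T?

4

Row reduce to echelon form.
R2 ← R2 + (5/11)·R1: [0, -5/11, -68/11, -79/11]
R3 ← R3 − (17/11)·R1: [0, -38/11, -112/11, -79/11]
R3 ← R3 − (38/5)·R2: [0, 0, 184/5, 237/5]
R4 ← R4 − (33/5)·R2: [0, 0, 224/5, 297/5]
R4 ← R4 − (28/23)·R3: [0, 0, 0, 39/23]
Echelon form has 4 nonzero rows, so rank(T) = 4.
The column space has dimension equal to the rank: 4.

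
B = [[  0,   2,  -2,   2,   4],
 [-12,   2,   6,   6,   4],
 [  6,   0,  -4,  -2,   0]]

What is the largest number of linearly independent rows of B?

2

Row reduce to echelon form.
Swap R1 ↔ R2
R3 ← R3 + (1/2)·R1: [0, 1, -1, 1, 2]
R3 ← R3 − (1/2)·R2: [0, 0, 0, 0, 0]
Echelon form has 2 nonzero rows, so rank(B) = 2.
The rank gives the maximum number of linearly independent rows: 2.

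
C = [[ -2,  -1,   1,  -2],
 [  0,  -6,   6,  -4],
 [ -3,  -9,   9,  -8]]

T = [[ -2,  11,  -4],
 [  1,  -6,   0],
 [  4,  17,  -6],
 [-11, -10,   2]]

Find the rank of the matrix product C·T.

First compute CT:
[[ 29,  21,  -2],
 [ 62, 178, -44],
 [121, 254, -58]]
Now row reduce the product.
R2 ← R2 − (62/29)·R1: [0, 3860/29, -1152/29]
R3 ← R3 − (121/29)·R1: [0, 4825/29, -1440/29]
R3 ← R3 − (5/4)·R2: [0, 0, 0]
2 nonzero rows, so rank(CT) = 2.

2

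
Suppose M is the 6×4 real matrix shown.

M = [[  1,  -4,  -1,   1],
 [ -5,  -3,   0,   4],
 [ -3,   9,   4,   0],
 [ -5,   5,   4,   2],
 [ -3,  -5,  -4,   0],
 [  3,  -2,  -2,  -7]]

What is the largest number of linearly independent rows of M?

4

Row reduce to echelon form.
R2 ← R2 + (5)·R1: [0, -23, -5, 9]
R3 ← R3 + (3)·R1: [0, -3, 1, 3]
R4 ← R4 + (5)·R1: [0, -15, -1, 7]
R5 ← R5 + (3)·R1: [0, -17, -7, 3]
R6 ← R6 − (3)·R1: [0, 10, 1, -10]
R3 ← R3 − (3/23)·R2: [0, 0, 38/23, 42/23]
R4 ← R4 − (15/23)·R2: [0, 0, 52/23, 26/23]
R5 ← R5 − (17/23)·R2: [0, 0, -76/23, -84/23]
R6 ← R6 + (10/23)·R2: [0, 0, -27/23, -140/23]
R4 ← R4 − (26/19)·R3: [0, 0, 0, -26/19]
R5 ← R5 + (2)·R3: [0, 0, 0, 0]
R6 ← R6 + (27/38)·R3: [0, 0, 0, -91/19]
R6 ← R6 − (7/2)·R4: [0, 0, 0, 0]
Echelon form has 4 nonzero rows, so rank(M) = 4.
The rank gives the maximum number of linearly independent rows: 4.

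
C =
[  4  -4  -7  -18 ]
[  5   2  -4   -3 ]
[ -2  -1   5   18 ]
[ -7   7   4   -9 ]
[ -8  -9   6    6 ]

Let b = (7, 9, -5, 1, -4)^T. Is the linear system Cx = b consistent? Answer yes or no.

no

Row reduce the augmented matrix [C | b].
R2 ← R2 − (5/4)·R1: [0, 7, 19/4, 39/2, 1/4]
R3 ← R3 + (1/2)·R1: [0, -3, 3/2, 9, -3/2]
R4 ← R4 + (7/4)·R1: [0, 0, -33/4, -81/2, 53/4]
R5 ← R5 + (2)·R1: [0, -17, -8, -30, 10]
R3 ← R3 + (3/7)·R2: [0, 0, 99/28, 243/14, -39/28]
R5 ← R5 + (17/7)·R2: [0, 0, 99/28, 243/14, 297/28]
R4 ← R4 + (7/3)·R3: [0, 0, 0, 0, 10]
R5 ← R5 − R3: [0, 0, 0, 0, 12]
R5 ← R5 − (6/5)·R4: [0, 0, 0, 0, 0]
The echelon form has 4 nonzero rows; the last pivot sits in the augmented column, so rank(C) = 3 but rank([C|b]) = 4.
Since the ranks differ, the system is inconsistent.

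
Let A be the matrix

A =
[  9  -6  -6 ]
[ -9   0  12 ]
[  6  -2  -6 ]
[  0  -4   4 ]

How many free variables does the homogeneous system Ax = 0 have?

1

Row reduce to echelon form.
R2 ← R2 + R1: [0, -6, 6]
R3 ← R3 − (2/3)·R1: [0, 2, -2]
R3 ← R3 + (1/3)·R2: [0, 0, 0]
R4 ← R4 − (2/3)·R2: [0, 0, 0]
2 nonzero rows, so rank(A) = 2.
A has 3 columns; by rank–nullity, nullity = 3 − 2 = 1.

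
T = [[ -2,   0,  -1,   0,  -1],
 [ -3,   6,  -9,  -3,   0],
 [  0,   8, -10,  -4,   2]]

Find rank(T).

2

Row reduce to echelon form.
R2 ← R2 − (3/2)·R1: [0, 6, -15/2, -3, 3/2]
R3 ← R3 − (4/3)·R2: [0, 0, 0, 0, 0]
Echelon form has 2 nonzero rows, so rank(T) = 2.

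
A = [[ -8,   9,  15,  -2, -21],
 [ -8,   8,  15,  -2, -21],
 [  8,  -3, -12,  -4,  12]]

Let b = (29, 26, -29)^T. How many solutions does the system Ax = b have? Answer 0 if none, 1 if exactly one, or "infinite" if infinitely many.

infinite

Row reduce the augmented matrix [A | b].
R2 ← R2 − R1: [0, -1, 0, 0, 0, -3]
R3 ← R3 + R1: [0, 6, 3, -6, -9, 0]
R3 ← R3 + (6)·R2: [0, 0, 3, -6, -9, -18]
The echelon form has 3 nonzero rows, and every pivot lies in the first 5 columns, so rank(A) = rank([A|b]) = 3.
The system is consistent.
rank = 3 < 5 unknowns, so there are infinitely many solutions.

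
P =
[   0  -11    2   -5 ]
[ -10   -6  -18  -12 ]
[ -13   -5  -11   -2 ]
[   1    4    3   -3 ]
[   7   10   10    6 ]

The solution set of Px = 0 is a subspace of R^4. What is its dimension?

Row reduce to echelon form.
Swap R1 ↔ R2
R3 ← R3 − (13/10)·R1: [0, 14/5, 62/5, 68/5]
R4 ← R4 + (1/10)·R1: [0, 17/5, 6/5, -21/5]
R5 ← R5 + (7/10)·R1: [0, 29/5, -13/5, -12/5]
R3 ← R3 + (14/55)·R2: [0, 0, 142/11, 678/55]
R4 ← R4 + (17/55)·R2: [0, 0, 20/11, -316/55]
R5 ← R5 + (29/55)·R2: [0, 0, -17/11, -277/55]
R4 ← R4 − (10/71)·R3: [0, 0, 0, -2656/355]
R5 ← R5 + (17/142)·R3: [0, 0, 0, -1264/355]
R5 ← R5 − (79/166)·R4: [0, 0, 0, 0]
4 nonzero rows, so rank(P) = 4.
P has 4 columns; by rank–nullity, nullity = 4 − 4 = 0.

0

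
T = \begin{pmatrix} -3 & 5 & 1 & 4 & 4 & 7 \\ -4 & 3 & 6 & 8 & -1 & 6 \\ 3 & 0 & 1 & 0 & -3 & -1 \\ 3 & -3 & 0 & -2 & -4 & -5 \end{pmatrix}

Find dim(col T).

Row reduce to echelon form.
R2 ← R2 − (4/3)·R1: [0, -11/3, 14/3, 8/3, -19/3, -10/3]
R3 ← R3 + R1: [0, 5, 2, 4, 1, 6]
R4 ← R4 + R1: [0, 2, 1, 2, 0, 2]
R3 ← R3 + (15/11)·R2: [0, 0, 92/11, 84/11, -84/11, 16/11]
R4 ← R4 + (6/11)·R2: [0, 0, 39/11, 38/11, -38/11, 2/11]
R4 ← R4 − (39/92)·R3: [0, 0, 0, 5/23, -5/23, -10/23]
Echelon form has 4 nonzero rows, so rank(T) = 4.
The column space has dimension equal to the rank: 4.

4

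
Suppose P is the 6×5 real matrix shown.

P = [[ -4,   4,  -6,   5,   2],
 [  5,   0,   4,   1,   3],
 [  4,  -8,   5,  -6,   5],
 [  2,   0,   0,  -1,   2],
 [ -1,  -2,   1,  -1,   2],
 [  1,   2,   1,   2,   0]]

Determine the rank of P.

5

Row reduce to echelon form.
R2 ← R2 + (5/4)·R1: [0, 5, -7/2, 29/4, 11/2]
R3 ← R3 + R1: [0, -4, -1, -1, 7]
R4 ← R4 + (1/2)·R1: [0, 2, -3, 3/2, 3]
R5 ← R5 − (1/4)·R1: [0, -3, 5/2, -9/4, 3/2]
R6 ← R6 + (1/4)·R1: [0, 3, -1/2, 13/4, 1/2]
R3 ← R3 + (4/5)·R2: [0, 0, -19/5, 24/5, 57/5]
R4 ← R4 − (2/5)·R2: [0, 0, -8/5, -7/5, 4/5]
R5 ← R5 + (3/5)·R2: [0, 0, 2/5, 21/10, 24/5]
R6 ← R6 − (3/5)·R2: [0, 0, 8/5, -11/10, -14/5]
R4 ← R4 − (8/19)·R3: [0, 0, 0, -65/19, -4]
R5 ← R5 + (2/19)·R3: [0, 0, 0, 99/38, 6]
R6 ← R6 + (8/19)·R3: [0, 0, 0, 35/38, 2]
R5 ← R5 + (99/130)·R4: [0, 0, 0, 0, 192/65]
R6 ← R6 + (7/26)·R4: [0, 0, 0, 0, 12/13]
R6 ← R6 − (5/16)·R5: [0, 0, 0, 0, 0]
Echelon form has 5 nonzero rows, so rank(P) = 5.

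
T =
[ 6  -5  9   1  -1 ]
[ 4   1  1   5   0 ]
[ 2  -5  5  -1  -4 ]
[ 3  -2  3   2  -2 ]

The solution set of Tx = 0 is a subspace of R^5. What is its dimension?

2

Row reduce to echelon form.
R2 ← R2 − (2/3)·R1: [0, 13/3, -5, 13/3, 2/3]
R3 ← R3 − (1/3)·R1: [0, -10/3, 2, -4/3, -11/3]
R4 ← R4 − (1/2)·R1: [0, 1/2, -3/2, 3/2, -3/2]
R3 ← R3 + (10/13)·R2: [0, 0, -24/13, 2, -41/13]
R4 ← R4 − (3/26)·R2: [0, 0, -12/13, 1, -41/26]
R4 ← R4 − (1/2)·R3: [0, 0, 0, 0, 0]
3 nonzero rows, so rank(T) = 3.
T has 5 columns; by rank–nullity, nullity = 5 − 3 = 2.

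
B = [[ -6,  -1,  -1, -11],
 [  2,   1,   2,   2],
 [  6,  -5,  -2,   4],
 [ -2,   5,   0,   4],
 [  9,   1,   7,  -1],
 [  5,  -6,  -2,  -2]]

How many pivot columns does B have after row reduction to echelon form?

Row reduce to echelon form.
R2 ← R2 + (1/3)·R1: [0, 2/3, 5/3, -5/3]
R3 ← R3 + R1: [0, -6, -3, -7]
R4 ← R4 − (1/3)·R1: [0, 16/3, 1/3, 23/3]
R5 ← R5 + (3/2)·R1: [0, -1/2, 11/2, -35/2]
R6 ← R6 + (5/6)·R1: [0, -41/6, -17/6, -67/6]
R3 ← R3 + (9)·R2: [0, 0, 12, -22]
R4 ← R4 − (8)·R2: [0, 0, -13, 21]
R5 ← R5 + (3/4)·R2: [0, 0, 27/4, -75/4]
R6 ← R6 + (41/4)·R2: [0, 0, 57/4, -113/4]
R4 ← R4 + (13/12)·R3: [0, 0, 0, -17/6]
R5 ← R5 − (9/16)·R3: [0, 0, 0, -51/8]
R6 ← R6 − (19/16)·R3: [0, 0, 0, -17/8]
R5 ← R5 − (9/4)·R4: [0, 0, 0, 0]
R6 ← R6 − (3/4)·R4: [0, 0, 0, 0]
Echelon form has 4 nonzero rows, so rank(B) = 4.
Each nonzero row contributes one pivot column: 4 pivot columns.

4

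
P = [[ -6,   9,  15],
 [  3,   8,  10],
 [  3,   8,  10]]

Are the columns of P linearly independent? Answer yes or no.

Row reduce P to echelon form.
R2 ← R2 + (1/2)·R1: [0, 25/2, 35/2]
R3 ← R3 + (1/2)·R1: [0, 25/2, 35/2]
R3 ← R3 − R2: [0, 0, 0]
2 pivots among 3 columns.
Only 2 < 3 pivot columns, so the columns are linearly dependent.

no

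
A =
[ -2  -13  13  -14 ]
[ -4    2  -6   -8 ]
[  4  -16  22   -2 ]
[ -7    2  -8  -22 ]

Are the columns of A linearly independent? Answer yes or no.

no

Row reduce A to echelon form.
R2 ← R2 − (2)·R1: [0, 28, -32, 20]
R3 ← R3 + (2)·R1: [0, -42, 48, -30]
R4 ← R4 − (7/2)·R1: [0, 95/2, -107/2, 27]
R3 ← R3 + (3/2)·R2: [0, 0, 0, 0]
R4 ← R4 − (95/56)·R2: [0, 0, 11/14, -97/14]
Swap R3 ↔ R4
3 pivots among 4 columns.
Only 3 < 4 pivot columns, so the columns are linearly dependent.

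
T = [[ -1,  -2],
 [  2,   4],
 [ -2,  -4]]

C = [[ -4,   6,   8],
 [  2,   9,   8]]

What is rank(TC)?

1

First compute TC:
[[  0, -24, -24],
 [  0,  48,  48],
 [  0, -48, -48]]
Now row reduce the product.
R2 ← R2 + (2)·R1: [0, 0, 0]
R3 ← R3 − (2)·R1: [0, 0, 0]
1 nonzero row, so rank(TC) = 1.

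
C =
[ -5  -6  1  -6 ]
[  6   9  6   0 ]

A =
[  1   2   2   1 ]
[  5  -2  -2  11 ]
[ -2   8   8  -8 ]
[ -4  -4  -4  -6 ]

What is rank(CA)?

2

First compute CA:
[[-13,  34,  34, -43],
 [ 39,  42,  42,  57]]
Now row reduce the product.
R2 ← R2 + (3)·R1: [0, 144, 144, -72]
2 nonzero rows, so rank(CA) = 2.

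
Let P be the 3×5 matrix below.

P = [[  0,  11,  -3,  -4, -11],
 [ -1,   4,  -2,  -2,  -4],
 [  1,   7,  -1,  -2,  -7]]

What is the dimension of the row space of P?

Row reduce to echelon form.
Swap R1 ↔ R2
R3 ← R3 + R1: [0, 11, -3, -4, -11]
R3 ← R3 − R2: [0, 0, 0, 0, 0]
Echelon form has 2 nonzero rows, so rank(P) = 2.
The row space has dimension equal to the rank: 2.

2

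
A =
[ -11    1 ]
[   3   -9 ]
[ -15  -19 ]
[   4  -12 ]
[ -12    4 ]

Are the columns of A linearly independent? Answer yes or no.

Row reduce A to echelon form.
R2 ← R2 + (3/11)·R1: [0, -96/11]
R3 ← R3 − (15/11)·R1: [0, -224/11]
R4 ← R4 + (4/11)·R1: [0, -128/11]
R5 ← R5 − (12/11)·R1: [0, 32/11]
R3 ← R3 − (7/3)·R2: [0, 0]
R4 ← R4 − (4/3)·R2: [0, 0]
R5 ← R5 + (1/3)·R2: [0, 0]
2 pivots among 2 columns.
Every column is a pivot column, so the columns are linearly independent.

yes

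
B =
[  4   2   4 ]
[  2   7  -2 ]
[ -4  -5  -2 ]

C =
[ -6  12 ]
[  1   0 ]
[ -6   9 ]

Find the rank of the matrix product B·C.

2

First compute BC:
[[-46,  84],
 [  7,   6],
 [ 31, -66]]
Now row reduce the product.
R2 ← R2 + (7/46)·R1: [0, 432/23]
R3 ← R3 + (31/46)·R1: [0, -216/23]
R3 ← R3 + (1/2)·R2: [0, 0]
2 nonzero rows, so rank(BC) = 2.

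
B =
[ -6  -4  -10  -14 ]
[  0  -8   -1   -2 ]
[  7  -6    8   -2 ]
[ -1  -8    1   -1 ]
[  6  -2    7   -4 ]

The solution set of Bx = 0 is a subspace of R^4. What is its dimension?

0

Row reduce to echelon form.
R3 ← R3 + (7/6)·R1: [0, -32/3, -11/3, -55/3]
R4 ← R4 − (1/6)·R1: [0, -22/3, 8/3, 4/3]
R5 ← R5 + R1: [0, -6, -3, -18]
R3 ← R3 − (4/3)·R2: [0, 0, -7/3, -47/3]
R4 ← R4 − (11/12)·R2: [0, 0, 43/12, 19/6]
R5 ← R5 − (3/4)·R2: [0, 0, -9/4, -33/2]
R4 ← R4 + (43/28)·R3: [0, 0, 0, -585/28]
R5 ← R5 − (27/28)·R3: [0, 0, 0, -39/28]
R5 ← R5 − (1/15)·R4: [0, 0, 0, 0]
4 nonzero rows, so rank(B) = 4.
B has 4 columns; by rank–nullity, nullity = 4 − 4 = 0.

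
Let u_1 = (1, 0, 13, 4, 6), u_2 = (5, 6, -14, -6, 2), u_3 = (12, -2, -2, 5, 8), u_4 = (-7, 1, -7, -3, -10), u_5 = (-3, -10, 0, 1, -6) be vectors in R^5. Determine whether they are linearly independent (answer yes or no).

yes

Form the matrix with these vectors as rows and row reduce.
R2 ← R2 − (5)·R1: [0, 6, -79, -26, -28]
R3 ← R3 − (12)·R1: [0, -2, -158, -43, -64]
R4 ← R4 + (7)·R1: [0, 1, 84, 25, 32]
R5 ← R5 + (3)·R1: [0, -10, 39, 13, 12]
R3 ← R3 + (1/3)·R2: [0, 0, -553/3, -155/3, -220/3]
R4 ← R4 − (1/6)·R2: [0, 0, 583/6, 88/3, 110/3]
R5 ← R5 + (5/3)·R2: [0, 0, -278/3, -91/3, -104/3]
R4 ← R4 + (583/1106)·R3: [0, 0, 0, 2321/1106, -1100/553]
R5 ← R5 − (278/553)·R3: [0, 0, 0, -2411/553, 1216/553]
R5 ← R5 + (4822/2321)·R4: [0, 0, 0, 0, -408/211]
5 nonzero rows, so the 5 vectors span a space of dimension 5.
Since 5 = 5, the vectors are linearly independent.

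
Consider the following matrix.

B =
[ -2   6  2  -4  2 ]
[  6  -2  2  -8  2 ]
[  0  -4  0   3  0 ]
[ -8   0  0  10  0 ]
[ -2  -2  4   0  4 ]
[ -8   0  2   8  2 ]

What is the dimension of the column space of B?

3

Row reduce to echelon form.
R2 ← R2 + (3)·R1: [0, 16, 8, -20, 8]
R4 ← R4 − (4)·R1: [0, -24, -8, 26, -8]
R5 ← R5 − R1: [0, -8, 2, 4, 2]
R6 ← R6 − (4)·R1: [0, -24, -6, 24, -6]
R3 ← R3 + (1/4)·R2: [0, 0, 2, -2, 2]
R4 ← R4 + (3/2)·R2: [0, 0, 4, -4, 4]
R5 ← R5 + (1/2)·R2: [0, 0, 6, -6, 6]
R6 ← R6 + (3/2)·R2: [0, 0, 6, -6, 6]
R4 ← R4 − (2)·R3: [0, 0, 0, 0, 0]
R5 ← R5 − (3)·R3: [0, 0, 0, 0, 0]
R6 ← R6 − (3)·R3: [0, 0, 0, 0, 0]
Echelon form has 3 nonzero rows, so rank(B) = 3.
The column space has dimension equal to the rank: 3.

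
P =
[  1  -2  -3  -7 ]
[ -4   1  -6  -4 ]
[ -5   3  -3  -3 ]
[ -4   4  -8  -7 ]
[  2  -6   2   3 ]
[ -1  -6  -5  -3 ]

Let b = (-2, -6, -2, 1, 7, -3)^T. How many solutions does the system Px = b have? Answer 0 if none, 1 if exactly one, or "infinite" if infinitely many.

Row reduce the augmented matrix [P | b].
R2 ← R2 + (4)·R1: [0, -7, -18, -32, -14]
R3 ← R3 + (5)·R1: [0, -7, -18, -38, -12]
R4 ← R4 + (4)·R1: [0, -4, -20, -35, -7]
R5 ← R5 − (2)·R1: [0, -2, 8, 17, 11]
R6 ← R6 + R1: [0, -8, -8, -10, -5]
R3 ← R3 − R2: [0, 0, 0, -6, 2]
R4 ← R4 − (4/7)·R2: [0, 0, -68/7, -117/7, 1]
R5 ← R5 − (2/7)·R2: [0, 0, 92/7, 183/7, 15]
R6 ← R6 − (8/7)·R2: [0, 0, 88/7, 186/7, 11]
Swap R3 ↔ R4
R5 ← R5 + (23/17)·R3: [0, 0, 0, 60/17, 278/17]
R6 ← R6 + (22/17)·R3: [0, 0, 0, 84/17, 209/17]
R5 ← R5 + (10/17)·R4: [0, 0, 0, 0, 298/17]
R6 ← R6 + (14/17)·R4: [0, 0, 0, 0, 237/17]
R6 ← R6 − (237/298)·R5: [0, 0, 0, 0, 0]
The echelon form has 5 nonzero rows; the last pivot sits in the augmented column, so rank(P) = 4 but rank([P|b]) = 5.
Since the ranks differ, the system is inconsistent.
It has no solutions.

0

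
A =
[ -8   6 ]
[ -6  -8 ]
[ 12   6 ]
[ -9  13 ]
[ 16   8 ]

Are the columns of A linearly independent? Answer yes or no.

Row reduce A to echelon form.
R2 ← R2 − (3/4)·R1: [0, -25/2]
R3 ← R3 + (3/2)·R1: [0, 15]
R4 ← R4 − (9/8)·R1: [0, 25/4]
R5 ← R5 + (2)·R1: [0, 20]
R3 ← R3 + (6/5)·R2: [0, 0]
R4 ← R4 + (1/2)·R2: [0, 0]
R5 ← R5 + (8/5)·R2: [0, 0]
2 pivots among 2 columns.
Every column is a pivot column, so the columns are linearly independent.

yes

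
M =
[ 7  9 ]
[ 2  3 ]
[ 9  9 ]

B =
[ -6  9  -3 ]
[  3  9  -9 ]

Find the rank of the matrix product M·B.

2

First compute MB:
[[-15, 144, -102],
 [ -3,  45, -33],
 [-27, 162, -108]]
Now row reduce the product.
R2 ← R2 − (1/5)·R1: [0, 81/5, -63/5]
R3 ← R3 − (9/5)·R1: [0, -486/5, 378/5]
R3 ← R3 + (6)·R2: [0, 0, 0]
2 nonzero rows, so rank(MB) = 2.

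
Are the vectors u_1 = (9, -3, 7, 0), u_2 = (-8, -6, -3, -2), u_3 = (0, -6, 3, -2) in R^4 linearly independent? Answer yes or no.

Form the matrix with these vectors as rows and row reduce.
R2 ← R2 + (8/9)·R1: [0, -26/3, 29/9, -2]
R3 ← R3 − (9/13)·R2: [0, 0, 10/13, -8/13]
3 nonzero rows, so the 3 vectors span a space of dimension 3.
Since 3 = 3, the vectors are linearly independent.

yes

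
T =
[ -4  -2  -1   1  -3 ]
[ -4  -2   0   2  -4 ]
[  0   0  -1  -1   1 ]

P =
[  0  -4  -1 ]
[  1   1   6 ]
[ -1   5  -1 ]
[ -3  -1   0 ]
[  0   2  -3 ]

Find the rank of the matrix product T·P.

1

First compute TP:
[[ -4,   2,   2],
 [ -8,   4,   4],
 [  4,  -2,  -2]]
Now row reduce the product.
R2 ← R2 − (2)·R1: [0, 0, 0]
R3 ← R3 + R1: [0, 0, 0]
1 nonzero row, so rank(TP) = 1.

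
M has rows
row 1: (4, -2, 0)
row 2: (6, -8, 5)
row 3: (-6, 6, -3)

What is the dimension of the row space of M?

2

Row reduce to echelon form.
R2 ← R2 − (3/2)·R1: [0, -5, 5]
R3 ← R3 + (3/2)·R1: [0, 3, -3]
R3 ← R3 + (3/5)·R2: [0, 0, 0]
Echelon form has 2 nonzero rows, so rank(M) = 2.
The row space has dimension equal to the rank: 2.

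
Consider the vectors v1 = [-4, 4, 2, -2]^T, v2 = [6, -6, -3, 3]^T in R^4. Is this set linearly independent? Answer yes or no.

no

Form the matrix with these vectors as rows and row reduce.
R2 ← R2 + (3/2)·R1: [0, 0, 0, 0]
1 nonzero row, so the 2 vectors span a space of dimension 1.
Since 1 < 2, the vectors are linearly dependent.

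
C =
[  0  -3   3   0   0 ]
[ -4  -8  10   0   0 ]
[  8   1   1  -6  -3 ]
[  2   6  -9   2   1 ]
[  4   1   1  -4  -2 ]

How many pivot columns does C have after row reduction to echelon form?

3

Row reduce to echelon form.
Swap R1 ↔ R2
R3 ← R3 + (2)·R1: [0, -15, 21, -6, -3]
R4 ← R4 + (1/2)·R1: [0, 2, -4, 2, 1]
R5 ← R5 + R1: [0, -7, 11, -4, -2]
R3 ← R3 − (5)·R2: [0, 0, 6, -6, -3]
R4 ← R4 + (2/3)·R2: [0, 0, -2, 2, 1]
R5 ← R5 − (7/3)·R2: [0, 0, 4, -4, -2]
R4 ← R4 + (1/3)·R3: [0, 0, 0, 0, 0]
R5 ← R5 − (2/3)·R3: [0, 0, 0, 0, 0]
Echelon form has 3 nonzero rows, so rank(C) = 3.
Each nonzero row contributes one pivot column: 3 pivot columns.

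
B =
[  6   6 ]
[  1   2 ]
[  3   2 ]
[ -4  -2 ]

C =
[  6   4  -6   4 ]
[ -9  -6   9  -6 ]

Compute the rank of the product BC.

First compute BC:
[[-18, -12,  18, -12],
 [-12,  -8,  12,  -8],
 [  0,   0,   0,   0],
 [ -6,  -4,   6,  -4]]
Now row reduce the product.
R2 ← R2 − (2/3)·R1: [0, 0, 0, 0]
R4 ← R4 − (1/3)·R1: [0, 0, 0, 0]
1 nonzero row, so rank(BC) = 1.

1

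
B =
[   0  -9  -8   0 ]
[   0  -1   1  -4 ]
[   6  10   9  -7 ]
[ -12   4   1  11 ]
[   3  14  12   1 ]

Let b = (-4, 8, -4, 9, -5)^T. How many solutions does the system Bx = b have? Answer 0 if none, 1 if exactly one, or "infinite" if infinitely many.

Row reduce the augmented matrix [B | b].
Swap R1 ↔ R3
R4 ← R4 + (2)·R1: [0, 24, 19, -3, 1]
R5 ← R5 − (1/2)·R1: [0, 9, 15/2, 9/2, -3]
R3 ← R3 − (9)·R2: [0, 0, -17, 36, -76]
R4 ← R4 + (24)·R2: [0, 0, 43, -99, 193]
R5 ← R5 + (9)·R2: [0, 0, 33/2, -63/2, 69]
R4 ← R4 + (43/17)·R3: [0, 0, 0, -135/17, 13/17]
R5 ← R5 + (33/34)·R3: [0, 0, 0, 117/34, -81/17]
R5 ← R5 + (13/30)·R4: [0, 0, 0, 0, -133/30]
The echelon form has 5 nonzero rows; the last pivot sits in the augmented column, so rank(B) = 4 but rank([B|b]) = 5.
Since the ranks differ, the system is inconsistent.
It has no solutions.

0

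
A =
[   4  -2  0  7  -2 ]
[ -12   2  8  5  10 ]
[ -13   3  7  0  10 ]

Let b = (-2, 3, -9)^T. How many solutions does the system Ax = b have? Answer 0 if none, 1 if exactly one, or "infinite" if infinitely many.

0

Row reduce the augmented matrix [A | b].
R2 ← R2 + (3)·R1: [0, -4, 8, 26, 4, -3]
R3 ← R3 + (13/4)·R1: [0, -7/2, 7, 91/4, 7/2, -31/2]
R3 ← R3 − (7/8)·R2: [0, 0, 0, 0, 0, -103/8]
The echelon form has 3 nonzero rows; the last pivot sits in the augmented column, so rank(A) = 2 but rank([A|b]) = 3.
Since the ranks differ, the system is inconsistent.
It has no solutions.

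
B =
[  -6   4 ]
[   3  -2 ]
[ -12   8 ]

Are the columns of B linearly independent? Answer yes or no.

Row reduce B to echelon form.
R2 ← R2 + (1/2)·R1: [0, 0]
R3 ← R3 − (2)·R1: [0, 0]
1 pivot among 2 columns.
Only 1 < 2 pivot columns, so the columns are linearly dependent.

no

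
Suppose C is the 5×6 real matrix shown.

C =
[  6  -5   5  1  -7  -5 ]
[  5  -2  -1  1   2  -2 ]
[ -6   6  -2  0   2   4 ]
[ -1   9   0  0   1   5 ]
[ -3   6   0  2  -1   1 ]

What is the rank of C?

5

Row reduce to echelon form.
R2 ← R2 − (5/6)·R1: [0, 13/6, -31/6, 1/6, 47/6, 13/6]
R3 ← R3 + R1: [0, 1, 3, 1, -5, -1]
R4 ← R4 + (1/6)·R1: [0, 49/6, 5/6, 1/6, -1/6, 25/6]
R5 ← R5 + (1/2)·R1: [0, 7/2, 5/2, 5/2, -9/2, -3/2]
R3 ← R3 − (6/13)·R2: [0, 0, 70/13, 12/13, -112/13, -2]
R4 ← R4 − (49/13)·R2: [0, 0, 264/13, -6/13, -386/13, -4]
R5 ← R5 − (21/13)·R2: [0, 0, 141/13, 29/13, -223/13, -5]
R4 ← R4 − (132/35)·R3: [0, 0, 0, -138/35, 14/5, 124/35]
R5 ← R5 − (141/70)·R3: [0, 0, 0, 13/35, 1/5, -34/35]
R5 ← R5 + (13/138)·R4: [0, 0, 0, 0, 32/69, -44/69]
Echelon form has 5 nonzero rows, so rank(C) = 5.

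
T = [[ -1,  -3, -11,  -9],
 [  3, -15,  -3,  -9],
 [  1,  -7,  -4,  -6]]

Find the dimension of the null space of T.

2

Row reduce to echelon form.
R2 ← R2 + (3)·R1: [0, -24, -36, -36]
R3 ← R3 + R1: [0, -10, -15, -15]
R3 ← R3 − (5/12)·R2: [0, 0, 0, 0]
2 nonzero rows, so rank(T) = 2.
T has 4 columns; by rank–nullity, nullity = 4 − 2 = 2.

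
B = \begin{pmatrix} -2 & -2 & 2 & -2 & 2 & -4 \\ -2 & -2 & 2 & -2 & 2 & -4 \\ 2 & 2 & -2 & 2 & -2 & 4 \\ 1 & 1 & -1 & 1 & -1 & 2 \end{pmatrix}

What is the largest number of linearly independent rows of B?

1

Row reduce to echelon form.
R2 ← R2 − R1: [0, 0, 0, 0, 0, 0]
R3 ← R3 + R1: [0, 0, 0, 0, 0, 0]
R4 ← R4 + (1/2)·R1: [0, 0, 0, 0, 0, 0]
Echelon form has 1 nonzero row, so rank(B) = 1.
The rank gives the maximum number of linearly independent rows: 1.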